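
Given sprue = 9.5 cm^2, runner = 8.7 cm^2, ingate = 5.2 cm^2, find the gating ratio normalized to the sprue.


Sprue:Runner:Ingate = 1 : 8.7/9.5 : 5.2/9.5 = 1:0.92:0.55

1:0.92:0.55


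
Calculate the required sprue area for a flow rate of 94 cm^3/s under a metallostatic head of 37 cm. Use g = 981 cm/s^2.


Formula: v = sqrt(2*g*h), A = Q/v
Velocity: v = sqrt(2 * 981 * 37) = sqrt(72594) = 269.4327 cm/s
Sprue area: A = Q / v = 94 / 269.4327 = 0.3489 cm^2


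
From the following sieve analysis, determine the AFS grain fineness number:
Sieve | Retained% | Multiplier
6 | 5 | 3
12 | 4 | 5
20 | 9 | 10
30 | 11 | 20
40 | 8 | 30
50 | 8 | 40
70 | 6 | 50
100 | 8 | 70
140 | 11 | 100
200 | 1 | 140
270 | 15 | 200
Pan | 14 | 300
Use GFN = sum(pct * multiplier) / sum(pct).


Formula: GFN = sum(pct * multiplier) / sum(pct)
sum(pct * multiplier) = 10205
sum(pct) = 100
GFN = 10205 / 100 = 102.05

Final answer: 102.05


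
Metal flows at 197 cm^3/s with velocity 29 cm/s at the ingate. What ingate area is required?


Formula: A_ingate = Q / v  (continuity equation)
A = 197 cm^3/s / 29 cm/s = 6.7931 cm^2

Final answer: 6.7931 cm^2


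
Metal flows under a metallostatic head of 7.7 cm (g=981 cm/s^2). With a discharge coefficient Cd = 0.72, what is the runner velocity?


Formula: v = Cd * sqrt(2 * g * h)  (Torricelli with discharge coefficient)
2*g*h = 2 * 981 * 7.7 = 15107.4 cm^2/s^2
sqrt(15107.4) = 122.91216 cm/s
v = 0.72 * 122.91216 = 88.4968 cm/s

Final answer: 88.4968 cm/s


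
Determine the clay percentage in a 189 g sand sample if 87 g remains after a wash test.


Formula: Clay% = (W_total - W_washed) / W_total * 100
Clay mass = 189 - 87 = 102 g
Clay% = 102 / 189 * 100 = 53.9683%


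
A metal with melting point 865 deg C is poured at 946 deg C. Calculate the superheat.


Formula: Superheat = T_pour - T_melt
Superheat = 946 - 865 = 81 deg C

81 deg C


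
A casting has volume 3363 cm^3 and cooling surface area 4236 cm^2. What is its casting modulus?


Formula: Casting Modulus M = V / A
M = 3363 cm^3 / 4236 cm^2 = 0.7939 cm

Answer: 0.7939 cm


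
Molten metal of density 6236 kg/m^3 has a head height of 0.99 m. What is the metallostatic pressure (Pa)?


Formula: P = rho * g * h
rho * g = 6236 * 9.81 = 61175.16 N/m^3
P = 61175.16 * 0.99 = 60563.4084 Pa

60563.4084 Pa


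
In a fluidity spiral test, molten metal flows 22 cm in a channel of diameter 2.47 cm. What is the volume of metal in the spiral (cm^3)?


Formula: V = pi * (d/2)^2 * L  (cylinder volume)
Radius = 2.47/2 = 1.235 cm
V = pi * 1.235^2 * 22 = 105.4160 cm^3

Final answer: 105.4160 cm^3


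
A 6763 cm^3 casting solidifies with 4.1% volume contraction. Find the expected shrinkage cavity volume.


Formula: V_shrink = V_casting * shrinkage_pct / 100
V_shrink = 6763 cm^3 * 4.1 / 100 = 277.2830 cm^3

Answer: 277.2830 cm^3


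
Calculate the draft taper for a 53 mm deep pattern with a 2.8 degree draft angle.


Formula: taper = depth * tan(draft_angle)
tan(2.8 deg) = 0.0489082
taper = 53 mm * 0.0489082 = 2.5921 mm


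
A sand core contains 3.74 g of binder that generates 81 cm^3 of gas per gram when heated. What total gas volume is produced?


Formula: V_gas = W_binder * gas_evolution_rate
V = 3.74 g * 81 cm^3/g = 302.9400 cm^3

Answer: 302.9400 cm^3


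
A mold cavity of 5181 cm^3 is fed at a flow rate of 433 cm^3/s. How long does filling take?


Formula: t_fill = V_mold / Q_flow
t = 5181 cm^3 / 433 cm^3/s = 11.9654 s


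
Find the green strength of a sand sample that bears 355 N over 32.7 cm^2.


Formula: Compressive Strength = Force / Area
Strength = 355 N / 32.7 cm^2 = 10.8563 N/cm^2

Answer: 10.8563 N/cm^2


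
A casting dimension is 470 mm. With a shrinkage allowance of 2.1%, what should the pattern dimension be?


Formula: L_pattern = L_casting * (1 + shrinkage_rate/100)
Shrinkage factor = 1 + 2.1/100 = 1.021
L_pattern = 470 mm * 1.021 = 479.8700 mm

Answer: 479.8700 mm


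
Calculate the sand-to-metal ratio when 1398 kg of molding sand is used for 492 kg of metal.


Formula: Sand-to-Metal Ratio = W_sand / W_metal
Ratio = 1398 kg / 492 kg = 2.8415

2.8415


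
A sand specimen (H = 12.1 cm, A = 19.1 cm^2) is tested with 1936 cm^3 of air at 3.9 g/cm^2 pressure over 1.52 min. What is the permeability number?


Formula: Permeability Number P = (V * H) / (p * A * t)
Numerator: V * H = 1936 * 12.1 = 23425.6
Denominator: p * A * t = 3.9 * 19.1 * 1.52 = 113.2248
P = 23425.6 / 113.2248 = 206.8946

Final answer: 206.8946


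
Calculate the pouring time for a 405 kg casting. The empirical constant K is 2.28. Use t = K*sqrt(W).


Formula: t = K * sqrt(W)
sqrt(W) = sqrt(405) = 20.12461
t = 2.28 * 20.12461 = 45.8841 s


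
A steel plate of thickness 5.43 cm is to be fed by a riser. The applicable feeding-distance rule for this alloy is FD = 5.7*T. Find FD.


Formula: FD = 5.7 * T  (riser feeding-distance rule)
FD = 5.7 * 5.43 cm = 30.9510 cm


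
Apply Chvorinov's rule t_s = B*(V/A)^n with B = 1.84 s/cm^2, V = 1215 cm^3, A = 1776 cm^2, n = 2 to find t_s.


Formula: t_s = B * (V/A)^n  (Chvorinov's rule, n=2)
Modulus M = V/A = 1215/1776 = 0.684122 cm
M^2 = 0.684122^2 = 0.468023 cm^2
t_s = 1.84 * 0.468023 = 0.8612 s


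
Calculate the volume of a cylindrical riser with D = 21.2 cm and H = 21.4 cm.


Formula: V = pi * (D/2)^2 * H  (cylinder volume)
Radius = D/2 = 21.2/2 = 10.6 cm
V = pi * 10.6^2 * 21.4 = 7553.9721 cm^3


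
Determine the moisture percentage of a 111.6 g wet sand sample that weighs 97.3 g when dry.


Formula: MC = (W_wet - W_dry) / W_wet * 100
Water mass = 111.6 - 97.3 = 14.3 g
MC = 14.3 / 111.6 * 100 = 12.8136%

12.8136%


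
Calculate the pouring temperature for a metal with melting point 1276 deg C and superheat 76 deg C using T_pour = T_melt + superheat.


Formula: T_pour = T_melt + Superheat
T_pour = 1276 + 76 = 1352 deg C

1352 deg C


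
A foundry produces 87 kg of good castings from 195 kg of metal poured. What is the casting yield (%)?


Formula: Casting Yield = (W_good / W_total) * 100
Yield = (87 kg / 195 kg) * 100 = 44.6154%


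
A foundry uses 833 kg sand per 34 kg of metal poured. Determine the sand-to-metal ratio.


Formula: Sand-to-Metal Ratio = W_sand / W_metal
Ratio = 833 kg / 34 kg = 24.5000

24.5000


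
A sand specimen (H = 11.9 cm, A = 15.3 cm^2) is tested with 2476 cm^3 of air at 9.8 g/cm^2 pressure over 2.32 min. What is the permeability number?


Formula: Permeability Number P = (V * H) / (p * A * t)
Numerator: V * H = 2476 * 11.9 = 29464.4
Denominator: p * A * t = 9.8 * 15.3 * 2.32 = 347.8608
P = 29464.4 / 347.8608 = 84.7017

Answer: 84.7017


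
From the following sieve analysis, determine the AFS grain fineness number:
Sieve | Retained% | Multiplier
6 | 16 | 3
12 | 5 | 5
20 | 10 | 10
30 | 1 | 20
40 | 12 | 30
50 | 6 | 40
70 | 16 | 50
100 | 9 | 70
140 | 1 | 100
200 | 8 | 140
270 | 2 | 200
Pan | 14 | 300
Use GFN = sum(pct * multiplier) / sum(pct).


Formula: GFN = sum(pct * multiplier) / sum(pct)
sum(pct * multiplier) = 8043
sum(pct) = 100
GFN = 8043 / 100 = 80.43


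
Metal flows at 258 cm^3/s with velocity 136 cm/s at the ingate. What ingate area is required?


Formula: A_ingate = Q / v  (continuity equation)
A = 258 cm^3/s / 136 cm/s = 1.8971 cm^2

1.8971 cm^2


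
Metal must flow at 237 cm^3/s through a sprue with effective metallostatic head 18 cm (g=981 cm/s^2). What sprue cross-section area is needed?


Formula: v = sqrt(2*g*h), A = Q/v
Velocity: v = sqrt(2 * 981 * 18) = sqrt(35316) = 187.9255 cm/s
Sprue area: A = Q / v = 237 / 187.9255 = 1.2611 cm^2


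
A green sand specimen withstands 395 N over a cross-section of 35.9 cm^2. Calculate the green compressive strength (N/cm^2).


Formula: Compressive Strength = Force / Area
Strength = 395 N / 35.9 cm^2 = 11.0028 N/cm^2

11.0028 N/cm^2


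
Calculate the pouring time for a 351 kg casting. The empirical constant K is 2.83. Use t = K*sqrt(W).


Formula: t = K * sqrt(W)
sqrt(W) = sqrt(351) = 18.73499
t = 2.83 * 18.73499 = 53.0200 s

Final answer: 53.0200 s


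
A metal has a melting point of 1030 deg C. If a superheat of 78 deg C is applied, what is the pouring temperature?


Formula: T_pour = T_melt + Superheat
T_pour = 1030 + 78 = 1108 deg C

Final answer: 1108 deg C


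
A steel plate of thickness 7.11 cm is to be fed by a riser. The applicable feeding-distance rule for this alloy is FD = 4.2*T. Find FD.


Formula: FD = 4.2 * T  (riser feeding-distance rule)
FD = 4.2 * 7.11 cm = 29.8620 cm


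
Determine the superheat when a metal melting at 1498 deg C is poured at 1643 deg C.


Formula: Superheat = T_pour - T_melt
Superheat = 1643 - 1498 = 145 deg C

145 deg C


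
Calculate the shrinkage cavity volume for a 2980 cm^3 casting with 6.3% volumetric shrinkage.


Formula: V_shrink = V_casting * shrinkage_pct / 100
V_shrink = 2980 cm^3 * 6.3 / 100 = 187.7400 cm^3

187.7400 cm^3


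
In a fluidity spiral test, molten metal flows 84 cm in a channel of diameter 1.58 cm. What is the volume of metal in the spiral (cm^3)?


Formula: V = pi * (d/2)^2 * L  (cylinder volume)
Radius = 1.58/2 = 0.79 cm
V = pi * 0.79^2 * 84 = 164.6961 cm^3

164.6961 cm^3


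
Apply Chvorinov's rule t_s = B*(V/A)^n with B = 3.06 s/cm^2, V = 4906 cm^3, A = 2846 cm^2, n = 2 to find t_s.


Formula: t_s = B * (V/A)^n  (Chvorinov's rule, n=2)
Modulus M = V/A = 4906/2846 = 1.723823 cm
M^2 = 1.723823^2 = 2.971566 cm^2
t_s = 3.06 * 2.971566 = 9.0930 s

Answer: 9.0930 s


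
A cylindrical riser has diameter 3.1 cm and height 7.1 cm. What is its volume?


Formula: V = pi * (D/2)^2 * H  (cylinder volume)
Radius = D/2 = 3.1/2 = 1.55 cm
V = pi * 1.55^2 * 7.1 = 53.5885 cm^3

Answer: 53.5885 cm^3


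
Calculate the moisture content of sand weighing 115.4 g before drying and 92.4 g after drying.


Formula: MC = (W_wet - W_dry) / W_wet * 100
Water mass = 115.4 - 92.4 = 23.0 g
MC = 23.0 / 115.4 * 100 = 19.9307%


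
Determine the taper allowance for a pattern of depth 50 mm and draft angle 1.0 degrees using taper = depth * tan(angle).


Formula: taper = depth * tan(draft_angle)
tan(1.0 deg) = 0.0174551
taper = 50 mm * 0.0174551 = 0.8728 mm

Final answer: 0.8728 mm


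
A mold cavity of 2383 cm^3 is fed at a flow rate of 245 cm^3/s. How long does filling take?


Formula: t_fill = V_mold / Q_flow
t = 2383 cm^3 / 245 cm^3/s = 9.7265 s

Final answer: 9.7265 s


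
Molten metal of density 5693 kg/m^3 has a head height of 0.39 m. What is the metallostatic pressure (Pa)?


Formula: P = rho * g * h
rho * g = 5693 * 9.81 = 55848.33 N/m^3
P = 55848.33 * 0.39 = 21780.8487 Pa


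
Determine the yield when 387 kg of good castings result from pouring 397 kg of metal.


Formula: Casting Yield = (W_good / W_total) * 100
Yield = (387 kg / 397 kg) * 100 = 97.4811%

97.4811%


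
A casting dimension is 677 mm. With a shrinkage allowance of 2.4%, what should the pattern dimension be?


Formula: L_pattern = L_casting * (1 + shrinkage_rate/100)
Shrinkage factor = 1 + 2.4/100 = 1.024
L_pattern = 677 mm * 1.024 = 693.2480 mm

693.2480 mm


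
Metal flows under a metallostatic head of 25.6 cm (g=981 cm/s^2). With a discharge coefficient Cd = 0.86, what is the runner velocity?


Formula: v = Cd * sqrt(2 * g * h)  (Torricelli with discharge coefficient)
2*g*h = 2 * 981 * 25.6 = 50227.2 cm^2/s^2
sqrt(50227.2) = 224.11426 cm/s
v = 0.86 * 224.11426 = 192.7383 cm/s

Final answer: 192.7383 cm/s


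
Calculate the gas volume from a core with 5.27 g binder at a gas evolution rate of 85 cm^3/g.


Formula: V_gas = W_binder * gas_evolution_rate
V = 5.27 g * 85 cm^3/g = 447.9500 cm^3


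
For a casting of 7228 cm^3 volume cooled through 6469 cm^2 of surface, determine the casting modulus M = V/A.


Formula: Casting Modulus M = V / A
M = 7228 cm^3 / 6469 cm^2 = 1.1173 cm

1.1173 cm


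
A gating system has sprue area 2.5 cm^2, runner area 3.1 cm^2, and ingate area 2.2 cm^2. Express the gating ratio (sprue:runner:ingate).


Sprue:Runner:Ingate = 1 : 3.1/2.5 : 2.2/2.5 = 1:1.24:0.88


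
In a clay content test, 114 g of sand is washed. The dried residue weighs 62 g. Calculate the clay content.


Formula: Clay% = (W_total - W_washed) / W_total * 100
Clay mass = 114 - 62 = 52 g
Clay% = 52 / 114 * 100 = 45.6140%

Final answer: 45.6140%


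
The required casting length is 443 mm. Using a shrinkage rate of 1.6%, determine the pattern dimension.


Formula: L_pattern = L_casting * (1 + shrinkage_rate/100)
Shrinkage factor = 1 + 1.6/100 = 1.016
L_pattern = 443 mm * 1.016 = 450.0880 mm

Final answer: 450.0880 mm


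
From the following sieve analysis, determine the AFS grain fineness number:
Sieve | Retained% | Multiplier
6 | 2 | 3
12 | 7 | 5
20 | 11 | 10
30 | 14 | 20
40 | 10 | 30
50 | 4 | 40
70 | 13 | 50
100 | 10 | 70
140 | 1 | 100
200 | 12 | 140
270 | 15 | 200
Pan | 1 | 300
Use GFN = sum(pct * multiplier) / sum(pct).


Formula: GFN = sum(pct * multiplier) / sum(pct)
sum(pct * multiplier) = 7321
sum(pct) = 100
GFN = 7321 / 100 = 73.21


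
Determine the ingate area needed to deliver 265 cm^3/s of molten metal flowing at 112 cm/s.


Formula: A_ingate = Q / v  (continuity equation)
A = 265 cm^3/s / 112 cm/s = 2.3661 cm^2

Final answer: 2.3661 cm^2


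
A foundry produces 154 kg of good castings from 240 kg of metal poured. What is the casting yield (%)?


Formula: Casting Yield = (W_good / W_total) * 100
Yield = (154 kg / 240 kg) * 100 = 64.1667%

Answer: 64.1667%


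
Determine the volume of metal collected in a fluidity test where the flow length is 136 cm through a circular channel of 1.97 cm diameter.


Formula: V = pi * (d/2)^2 * L  (cylinder volume)
Radius = 1.97/2 = 0.985 cm
V = pi * 0.985^2 * 136 = 414.5350 cm^3


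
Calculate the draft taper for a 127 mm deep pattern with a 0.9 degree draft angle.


Formula: taper = depth * tan(draft_angle)
tan(0.9 deg) = 0.0157093
taper = 127 mm * 0.0157093 = 1.9951 mm

Answer: 1.9951 mm


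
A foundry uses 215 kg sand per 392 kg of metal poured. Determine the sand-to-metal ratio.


Formula: Sand-to-Metal Ratio = W_sand / W_metal
Ratio = 215 kg / 392 kg = 0.5485

Answer: 0.5485


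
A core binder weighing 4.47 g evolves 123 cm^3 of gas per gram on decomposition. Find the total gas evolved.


Formula: V_gas = W_binder * gas_evolution_rate
V = 4.47 g * 123 cm^3/g = 549.8100 cm^3

Final answer: 549.8100 cm^3


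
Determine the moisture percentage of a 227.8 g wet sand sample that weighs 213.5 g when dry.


Formula: MC = (W_wet - W_dry) / W_wet * 100
Water mass = 227.8 - 213.5 = 14.3 g
MC = 14.3 / 227.8 * 100 = 6.2774%

Final answer: 6.2774%


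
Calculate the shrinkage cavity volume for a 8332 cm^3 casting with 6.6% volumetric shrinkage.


Formula: V_shrink = V_casting * shrinkage_pct / 100
V_shrink = 8332 cm^3 * 6.6 / 100 = 549.9120 cm^3

549.9120 cm^3


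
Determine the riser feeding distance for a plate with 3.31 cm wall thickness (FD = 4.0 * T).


Formula: FD = 4.0 * T  (riser feeding-distance rule)
FD = 4.0 * 3.31 cm = 13.2400 cm


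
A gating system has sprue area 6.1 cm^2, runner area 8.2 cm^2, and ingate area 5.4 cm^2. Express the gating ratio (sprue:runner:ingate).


Sprue:Runner:Ingate = 1 : 8.2/6.1 : 5.4/6.1 = 1:1.34:0.89

1:1.34:0.89


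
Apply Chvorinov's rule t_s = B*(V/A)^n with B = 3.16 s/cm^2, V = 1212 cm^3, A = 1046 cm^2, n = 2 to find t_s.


Formula: t_s = B * (V/A)^n  (Chvorinov's rule, n=2)
Modulus M = V/A = 1212/1046 = 1.158700 cm
M^2 = 1.158700^2 = 1.342586 cm^2
t_s = 3.16 * 1.342586 = 4.2426 s

Final answer: 4.2426 s


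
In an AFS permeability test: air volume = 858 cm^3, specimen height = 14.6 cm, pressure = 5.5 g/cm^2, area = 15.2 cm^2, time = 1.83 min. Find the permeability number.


Formula: Permeability Number P = (V * H) / (p * A * t)
Numerator: V * H = 858 * 14.6 = 12526.8
Denominator: p * A * t = 5.5 * 15.2 * 1.83 = 152.988
P = 12526.8 / 152.988 = 81.8809

Answer: 81.8809


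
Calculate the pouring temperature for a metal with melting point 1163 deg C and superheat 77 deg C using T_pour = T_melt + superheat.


Formula: T_pour = T_melt + Superheat
T_pour = 1163 + 77 = 1240 deg C

Answer: 1240 deg C


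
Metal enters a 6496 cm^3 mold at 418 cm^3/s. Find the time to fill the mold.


Formula: t_fill = V_mold / Q_flow
t = 6496 cm^3 / 418 cm^3/s = 15.5407 s

Final answer: 15.5407 s


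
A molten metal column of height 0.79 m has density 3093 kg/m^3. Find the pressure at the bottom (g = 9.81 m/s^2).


Formula: P = rho * g * h
rho * g = 3093 * 9.81 = 30342.33 N/m^3
P = 30342.33 * 0.79 = 23970.4407 Pa

Final answer: 23970.4407 Pa


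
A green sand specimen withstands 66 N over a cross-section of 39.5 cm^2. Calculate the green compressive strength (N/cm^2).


Formula: Compressive Strength = Force / Area
Strength = 66 N / 39.5 cm^2 = 1.6709 N/cm^2


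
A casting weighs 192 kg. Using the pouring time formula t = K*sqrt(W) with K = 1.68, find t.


Formula: t = K * sqrt(W)
sqrt(W) = sqrt(192) = 13.85641
t = 1.68 * 13.85641 = 23.2788 s


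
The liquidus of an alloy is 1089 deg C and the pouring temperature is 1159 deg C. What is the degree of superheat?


Formula: Superheat = T_pour - T_melt
Superheat = 1159 - 1089 = 70 deg C

Answer: 70 deg C


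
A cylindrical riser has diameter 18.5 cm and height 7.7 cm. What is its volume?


Formula: V = pi * (D/2)^2 * H  (cylinder volume)
Radius = D/2 = 18.5/2 = 9.25 cm
V = pi * 9.25^2 * 7.7 = 2069.7794 cm^3

Answer: 2069.7794 cm^3


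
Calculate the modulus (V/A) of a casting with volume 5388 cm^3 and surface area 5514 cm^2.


Formula: Casting Modulus M = V / A
M = 5388 cm^3 / 5514 cm^2 = 0.9771 cm

Final answer: 0.9771 cm


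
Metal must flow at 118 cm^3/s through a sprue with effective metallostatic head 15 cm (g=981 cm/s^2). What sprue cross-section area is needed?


Formula: v = sqrt(2*g*h), A = Q/v
Velocity: v = sqrt(2 * 981 * 15) = sqrt(29430) = 171.5517 cm/s
Sprue area: A = Q / v = 118 / 171.5517 = 0.6878 cm^2

Answer: 0.6878 cm^2


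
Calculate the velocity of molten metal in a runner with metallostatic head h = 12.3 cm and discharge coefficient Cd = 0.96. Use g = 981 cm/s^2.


Formula: v = Cd * sqrt(2 * g * h)  (Torricelli with discharge coefficient)
2*g*h = 2 * 981 * 12.3 = 24132.6 cm^2/s^2
sqrt(24132.6) = 155.34671 cm/s
v = 0.96 * 155.34671 = 149.1328 cm/s

Answer: 149.1328 cm/s


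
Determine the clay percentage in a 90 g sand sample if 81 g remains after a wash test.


Formula: Clay% = (W_total - W_washed) / W_total * 100
Clay mass = 90 - 81 = 9 g
Clay% = 9 / 90 * 100 = 10.0000%

Final answer: 10.0000%


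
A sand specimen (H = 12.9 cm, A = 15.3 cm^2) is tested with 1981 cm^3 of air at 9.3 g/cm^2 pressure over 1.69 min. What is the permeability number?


Formula: Permeability Number P = (V * H) / (p * A * t)
Numerator: V * H = 1981 * 12.9 = 25554.9
Denominator: p * A * t = 9.3 * 15.3 * 1.69 = 240.4701
P = 25554.9 / 240.4701 = 106.2706

Final answer: 106.2706


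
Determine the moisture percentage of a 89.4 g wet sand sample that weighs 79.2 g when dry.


Formula: MC = (W_wet - W_dry) / W_wet * 100
Water mass = 89.4 - 79.2 = 10.2 g
MC = 10.2 / 89.4 * 100 = 11.4094%

11.4094%


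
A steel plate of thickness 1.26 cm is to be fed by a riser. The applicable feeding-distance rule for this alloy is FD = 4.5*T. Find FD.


Formula: FD = 4.5 * T  (riser feeding-distance rule)
FD = 4.5 * 1.26 cm = 5.6700 cm


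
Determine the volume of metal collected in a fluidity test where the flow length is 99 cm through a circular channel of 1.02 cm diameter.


Formula: V = pi * (d/2)^2 * L  (cylinder volume)
Radius = 1.02/2 = 0.51 cm
V = pi * 0.51^2 * 99 = 80.8957 cm^3

Answer: 80.8957 cm^3


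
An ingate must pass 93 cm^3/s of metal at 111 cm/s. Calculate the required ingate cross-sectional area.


Formula: A_ingate = Q / v  (continuity equation)
A = 93 cm^3/s / 111 cm/s = 0.8378 cm^2


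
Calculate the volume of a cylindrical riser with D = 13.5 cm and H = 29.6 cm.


Formula: V = pi * (D/2)^2 * H  (cylinder volume)
Radius = D/2 = 13.5/2 = 6.75 cm
V = pi * 6.75^2 * 29.6 = 4236.9089 cm^3

4236.9089 cm^3


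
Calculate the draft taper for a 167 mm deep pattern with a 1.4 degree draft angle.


Formula: taper = depth * tan(draft_angle)
tan(1.4 deg) = 0.0244395
taper = 167 mm * 0.0244395 = 4.0814 mm

Answer: 4.0814 mm


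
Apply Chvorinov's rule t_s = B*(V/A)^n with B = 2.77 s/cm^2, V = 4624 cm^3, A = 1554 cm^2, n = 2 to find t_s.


Formula: t_s = B * (V/A)^n  (Chvorinov's rule, n=2)
Modulus M = V/A = 4624/1554 = 2.975547 cm
M^2 = 2.975547^2 = 8.853880 cm^2
t_s = 2.77 * 8.853880 = 24.5252 s

24.5252 s


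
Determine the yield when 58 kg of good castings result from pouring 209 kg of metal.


Formula: Casting Yield = (W_good / W_total) * 100
Yield = (58 kg / 209 kg) * 100 = 27.7512%

27.7512%


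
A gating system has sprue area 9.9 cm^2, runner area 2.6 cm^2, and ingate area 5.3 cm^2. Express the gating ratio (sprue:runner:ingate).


Sprue:Runner:Ingate = 1 : 2.6/9.9 : 5.3/9.9 = 1:0.26:0.54

Answer: 1:0.26:0.54


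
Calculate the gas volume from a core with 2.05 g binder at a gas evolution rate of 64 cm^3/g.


Formula: V_gas = W_binder * gas_evolution_rate
V = 2.05 g * 64 cm^3/g = 131.2000 cm^3

131.2000 cm^3


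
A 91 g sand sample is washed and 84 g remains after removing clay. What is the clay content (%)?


Formula: Clay% = (W_total - W_washed) / W_total * 100
Clay mass = 91 - 84 = 7 g
Clay% = 7 / 91 * 100 = 7.6923%


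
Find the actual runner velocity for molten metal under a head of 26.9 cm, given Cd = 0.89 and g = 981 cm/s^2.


Formula: v = Cd * sqrt(2 * g * h)  (Torricelli with discharge coefficient)
2*g*h = 2 * 981 * 26.9 = 52777.8 cm^2/s^2
sqrt(52777.8) = 229.73419 cm/s
v = 0.89 * 229.73419 = 204.4634 cm/s

Final answer: 204.4634 cm/s


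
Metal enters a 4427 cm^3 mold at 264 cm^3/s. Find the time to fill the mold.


Formula: t_fill = V_mold / Q_flow
t = 4427 cm^3 / 264 cm^3/s = 16.7689 s

Final answer: 16.7689 s


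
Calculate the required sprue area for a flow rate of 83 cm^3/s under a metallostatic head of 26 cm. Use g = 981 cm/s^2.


Formula: v = sqrt(2*g*h), A = Q/v
Velocity: v = sqrt(2 * 981 * 26) = sqrt(51012) = 225.8584 cm/s
Sprue area: A = Q / v = 83 / 225.8584 = 0.3675 cm^2


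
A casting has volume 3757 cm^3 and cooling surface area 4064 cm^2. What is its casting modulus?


Formula: Casting Modulus M = V / A
M = 3757 cm^3 / 4064 cm^2 = 0.9245 cm

Final answer: 0.9245 cm


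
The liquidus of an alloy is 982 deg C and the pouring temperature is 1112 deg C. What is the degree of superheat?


Formula: Superheat = T_pour - T_melt
Superheat = 1112 - 982 = 130 deg C

130 deg C


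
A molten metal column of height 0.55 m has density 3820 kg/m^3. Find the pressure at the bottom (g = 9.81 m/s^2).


Formula: P = rho * g * h
rho * g = 3820 * 9.81 = 37474.2 N/m^3
P = 37474.2 * 0.55 = 20610.8100 Pa

20610.8100 Pa


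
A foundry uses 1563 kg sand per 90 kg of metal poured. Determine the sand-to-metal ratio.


Formula: Sand-to-Metal Ratio = W_sand / W_metal
Ratio = 1563 kg / 90 kg = 17.3667

Final answer: 17.3667


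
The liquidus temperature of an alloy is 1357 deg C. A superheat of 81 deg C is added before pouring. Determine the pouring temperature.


Formula: T_pour = T_melt + Superheat
T_pour = 1357 + 81 = 1438 deg C


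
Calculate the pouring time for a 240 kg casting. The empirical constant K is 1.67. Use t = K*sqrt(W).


Formula: t = K * sqrt(W)
sqrt(W) = sqrt(240) = 15.49193
t = 1.67 * 15.49193 = 25.8715 s


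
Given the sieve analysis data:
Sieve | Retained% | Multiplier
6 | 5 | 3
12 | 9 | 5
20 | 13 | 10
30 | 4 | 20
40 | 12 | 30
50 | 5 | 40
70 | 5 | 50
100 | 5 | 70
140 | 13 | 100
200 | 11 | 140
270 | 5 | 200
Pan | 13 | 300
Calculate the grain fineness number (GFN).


Formula: GFN = sum(pct * multiplier) / sum(pct)
sum(pct * multiplier) = 9170
sum(pct) = 100
GFN = 9170 / 100 = 91.70

Answer: 91.70


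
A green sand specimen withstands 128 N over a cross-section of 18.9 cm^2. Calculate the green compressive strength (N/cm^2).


Formula: Compressive Strength = Force / Area
Strength = 128 N / 18.9 cm^2 = 6.7725 N/cm^2

6.7725 N/cm^2


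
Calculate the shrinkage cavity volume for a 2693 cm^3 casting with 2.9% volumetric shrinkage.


Formula: V_shrink = V_casting * shrinkage_pct / 100
V_shrink = 2693 cm^3 * 2.9 / 100 = 78.0970 cm^3

Final answer: 78.0970 cm^3


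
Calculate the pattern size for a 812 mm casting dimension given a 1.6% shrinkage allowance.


Formula: L_pattern = L_casting * (1 + shrinkage_rate/100)
Shrinkage factor = 1 + 1.6/100 = 1.016
L_pattern = 812 mm * 1.016 = 824.9920 mm

Answer: 824.9920 mm


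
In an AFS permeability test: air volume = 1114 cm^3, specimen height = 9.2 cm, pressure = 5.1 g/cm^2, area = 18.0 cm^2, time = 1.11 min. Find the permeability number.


Formula: Permeability Number P = (V * H) / (p * A * t)
Numerator: V * H = 1114 * 9.2 = 10248.8
Denominator: p * A * t = 5.1 * 18.0 * 1.11 = 101.898
P = 10248.8 / 101.898 = 100.5790

Answer: 100.5790


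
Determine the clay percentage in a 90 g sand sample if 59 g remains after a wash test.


Formula: Clay% = (W_total - W_washed) / W_total * 100
Clay mass = 90 - 59 = 31 g
Clay% = 31 / 90 * 100 = 34.4444%

34.4444%


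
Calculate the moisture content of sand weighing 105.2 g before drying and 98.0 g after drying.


Formula: MC = (W_wet - W_dry) / W_wet * 100
Water mass = 105.2 - 98.0 = 7.2 g
MC = 7.2 / 105.2 * 100 = 6.8441%


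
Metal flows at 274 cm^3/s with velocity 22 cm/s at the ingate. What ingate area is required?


Formula: A_ingate = Q / v  (continuity equation)
A = 274 cm^3/s / 22 cm/s = 12.4545 cm^2

Final answer: 12.4545 cm^2


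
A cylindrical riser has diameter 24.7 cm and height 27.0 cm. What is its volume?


Formula: V = pi * (D/2)^2 * H  (cylinder volume)
Radius = D/2 = 24.7/2 = 12.35 cm
V = pi * 12.35^2 * 27.0 = 12937.4163 cm^3

Final answer: 12937.4163 cm^3


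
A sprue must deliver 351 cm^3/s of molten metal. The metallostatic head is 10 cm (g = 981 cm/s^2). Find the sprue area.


Formula: v = sqrt(2*g*h), A = Q/v
Velocity: v = sqrt(2 * 981 * 10) = sqrt(19620) = 140.0714 cm/s
Sprue area: A = Q / v = 351 / 140.0714 = 2.5059 cm^2

Final answer: 2.5059 cm^2


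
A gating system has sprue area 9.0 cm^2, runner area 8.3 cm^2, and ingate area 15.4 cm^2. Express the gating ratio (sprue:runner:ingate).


Sprue:Runner:Ingate = 1 : 8.3/9.0 : 15.4/9.0 = 1:0.92:1.71

Answer: 1:0.92:1.71


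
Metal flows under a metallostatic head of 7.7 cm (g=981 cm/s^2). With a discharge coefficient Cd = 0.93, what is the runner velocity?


Formula: v = Cd * sqrt(2 * g * h)  (Torricelli with discharge coefficient)
2*g*h = 2 * 981 * 7.7 = 15107.4 cm^2/s^2
sqrt(15107.4) = 122.91216 cm/s
v = 0.93 * 122.91216 = 114.3083 cm/s

Answer: 114.3083 cm/s


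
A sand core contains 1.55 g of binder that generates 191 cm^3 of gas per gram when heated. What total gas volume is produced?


Formula: V_gas = W_binder * gas_evolution_rate
V = 1.55 g * 191 cm^3/g = 296.0500 cm^3

296.0500 cm^3


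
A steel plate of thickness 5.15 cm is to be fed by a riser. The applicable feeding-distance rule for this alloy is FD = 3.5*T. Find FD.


Formula: FD = 3.5 * T  (riser feeding-distance rule)
FD = 3.5 * 5.15 cm = 18.0250 cm

Final answer: 18.0250 cm


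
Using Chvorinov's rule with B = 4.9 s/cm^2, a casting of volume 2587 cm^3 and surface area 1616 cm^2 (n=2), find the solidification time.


Formula: t_s = B * (V/A)^n  (Chvorinov's rule, n=2)
Modulus M = V/A = 2587/1616 = 1.600866 cm
M^2 = 1.600866^2 = 2.562772 cm^2
t_s = 4.9 * 2.562772 = 12.5576 s

12.5576 s


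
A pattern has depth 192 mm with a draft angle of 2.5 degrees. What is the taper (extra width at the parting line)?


Formula: taper = depth * tan(draft_angle)
tan(2.5 deg) = 0.0436609
taper = 192 mm * 0.0436609 = 8.3829 mm

8.3829 mm


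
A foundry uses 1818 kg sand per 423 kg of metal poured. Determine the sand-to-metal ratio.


Formula: Sand-to-Metal Ratio = W_sand / W_metal
Ratio = 1818 kg / 423 kg = 4.2979


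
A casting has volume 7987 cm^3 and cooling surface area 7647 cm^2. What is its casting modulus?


Formula: Casting Modulus M = V / A
M = 7987 cm^3 / 7647 cm^2 = 1.0445 cm

Final answer: 1.0445 cm


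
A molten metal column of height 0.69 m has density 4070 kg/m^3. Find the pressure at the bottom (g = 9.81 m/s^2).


Formula: P = rho * g * h
rho * g = 4070 * 9.81 = 39926.7 N/m^3
P = 39926.7 * 0.69 = 27549.4230 Pa


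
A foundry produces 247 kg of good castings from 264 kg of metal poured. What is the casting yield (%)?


Formula: Casting Yield = (W_good / W_total) * 100
Yield = (247 kg / 264 kg) * 100 = 93.5606%

93.5606%


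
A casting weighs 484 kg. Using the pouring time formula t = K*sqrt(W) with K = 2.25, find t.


Formula: t = K * sqrt(W)
sqrt(W) = sqrt(484) = 22.00000
t = 2.25 * 22.00000 = 49.5000 s

Answer: 49.5000 s


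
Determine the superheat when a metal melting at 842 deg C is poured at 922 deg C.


Formula: Superheat = T_pour - T_melt
Superheat = 922 - 842 = 80 deg C

Answer: 80 deg C


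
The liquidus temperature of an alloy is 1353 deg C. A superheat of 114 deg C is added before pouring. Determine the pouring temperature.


Formula: T_pour = T_melt + Superheat
T_pour = 1353 + 114 = 1467 deg C

1467 deg C


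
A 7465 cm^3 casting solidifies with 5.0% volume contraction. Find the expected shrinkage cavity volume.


Formula: V_shrink = V_casting * shrinkage_pct / 100
V_shrink = 7465 cm^3 * 5.0 / 100 = 373.2500 cm^3

373.2500 cm^3


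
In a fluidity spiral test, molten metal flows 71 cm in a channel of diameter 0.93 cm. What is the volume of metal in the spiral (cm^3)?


Formula: V = pi * (d/2)^2 * L  (cylinder volume)
Radius = 0.93/2 = 0.465 cm
V = pi * 0.465^2 * 71 = 48.2297 cm^3

Final answer: 48.2297 cm^3


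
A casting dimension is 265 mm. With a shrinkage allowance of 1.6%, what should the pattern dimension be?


Formula: L_pattern = L_casting * (1 + shrinkage_rate/100)
Shrinkage factor = 1 + 1.6/100 = 1.016
L_pattern = 265 mm * 1.016 = 269.2400 mm

269.2400 mm


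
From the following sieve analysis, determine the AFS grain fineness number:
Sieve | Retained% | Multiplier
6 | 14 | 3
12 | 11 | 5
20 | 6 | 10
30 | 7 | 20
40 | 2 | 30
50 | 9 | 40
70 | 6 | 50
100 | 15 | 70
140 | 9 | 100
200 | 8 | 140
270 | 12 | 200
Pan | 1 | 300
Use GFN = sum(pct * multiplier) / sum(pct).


Formula: GFN = sum(pct * multiplier) / sum(pct)
sum(pct * multiplier) = 6787
sum(pct) = 100
GFN = 6787 / 100 = 67.87

67.87


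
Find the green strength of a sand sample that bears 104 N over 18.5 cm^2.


Formula: Compressive Strength = Force / Area
Strength = 104 N / 18.5 cm^2 = 5.6216 N/cm^2

5.6216 N/cm^2


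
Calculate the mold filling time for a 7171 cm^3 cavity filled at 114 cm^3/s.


Formula: t_fill = V_mold / Q_flow
t = 7171 cm^3 / 114 cm^3/s = 62.9035 s

Final answer: 62.9035 s


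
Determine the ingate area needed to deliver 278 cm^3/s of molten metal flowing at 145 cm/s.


Formula: A_ingate = Q / v  (continuity equation)
A = 278 cm^3/s / 145 cm/s = 1.9172 cm^2

Answer: 1.9172 cm^2


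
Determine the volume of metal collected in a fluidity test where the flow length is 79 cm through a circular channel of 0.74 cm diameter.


Formula: V = pi * (d/2)^2 * L  (cylinder volume)
Radius = 0.74/2 = 0.37 cm
V = pi * 0.37^2 * 79 = 33.9766 cm^3


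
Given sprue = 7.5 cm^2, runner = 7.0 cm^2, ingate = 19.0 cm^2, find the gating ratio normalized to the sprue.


Sprue:Runner:Ingate = 1 : 7.0/7.5 : 19.0/7.5 = 1:0.93:2.53

Answer: 1:0.93:2.53


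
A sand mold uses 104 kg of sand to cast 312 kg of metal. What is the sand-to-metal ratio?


Formula: Sand-to-Metal Ratio = W_sand / W_metal
Ratio = 104 kg / 312 kg = 0.3333

Answer: 0.3333


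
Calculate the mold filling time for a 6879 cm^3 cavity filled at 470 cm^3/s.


Formula: t_fill = V_mold / Q_flow
t = 6879 cm^3 / 470 cm^3/s = 14.6362 s

14.6362 s


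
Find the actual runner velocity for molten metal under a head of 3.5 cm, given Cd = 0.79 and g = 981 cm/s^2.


Formula: v = Cd * sqrt(2 * g * h)  (Torricelli with discharge coefficient)
2*g*h = 2 * 981 * 3.5 = 6867.0 cm^2/s^2
sqrt(6867.0) = 82.86736 cm/s
v = 0.79 * 82.86736 = 65.4652 cm/s

Answer: 65.4652 cm/s


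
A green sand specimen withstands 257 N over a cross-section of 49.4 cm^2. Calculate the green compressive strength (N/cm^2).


Formula: Compressive Strength = Force / Area
Strength = 257 N / 49.4 cm^2 = 5.2024 N/cm^2

Final answer: 5.2024 N/cm^2


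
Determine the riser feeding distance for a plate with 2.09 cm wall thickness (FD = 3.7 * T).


Formula: FD = 3.7 * T  (riser feeding-distance rule)
FD = 3.7 * 2.09 cm = 7.7330 cm

7.7330 cm


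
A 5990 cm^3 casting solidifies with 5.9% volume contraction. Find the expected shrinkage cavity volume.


Formula: V_shrink = V_casting * shrinkage_pct / 100
V_shrink = 5990 cm^3 * 5.9 / 100 = 353.4100 cm^3

Answer: 353.4100 cm^3


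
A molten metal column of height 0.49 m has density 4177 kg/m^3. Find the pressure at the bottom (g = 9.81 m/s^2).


Formula: P = rho * g * h
rho * g = 4177 * 9.81 = 40976.37 N/m^3
P = 40976.37 * 0.49 = 20078.4213 Pa


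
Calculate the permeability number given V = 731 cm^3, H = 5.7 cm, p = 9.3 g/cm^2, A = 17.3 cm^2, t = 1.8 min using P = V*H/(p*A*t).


Formula: Permeability Number P = (V * H) / (p * A * t)
Numerator: V * H = 731 * 5.7 = 4166.7
Denominator: p * A * t = 9.3 * 17.3 * 1.8 = 289.602
P = 4166.7 / 289.602 = 14.3877

Final answer: 14.3877


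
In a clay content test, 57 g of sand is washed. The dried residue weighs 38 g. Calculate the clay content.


Formula: Clay% = (W_total - W_washed) / W_total * 100
Clay mass = 57 - 38 = 19 g
Clay% = 19 / 57 * 100 = 33.3333%

33.3333%


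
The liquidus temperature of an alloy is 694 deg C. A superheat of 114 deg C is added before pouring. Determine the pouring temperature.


Formula: T_pour = T_melt + Superheat
T_pour = 694 + 114 = 808 deg C

Answer: 808 deg C


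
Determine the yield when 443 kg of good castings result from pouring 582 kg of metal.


Formula: Casting Yield = (W_good / W_total) * 100
Yield = (443 kg / 582 kg) * 100 = 76.1168%

Answer: 76.1168%


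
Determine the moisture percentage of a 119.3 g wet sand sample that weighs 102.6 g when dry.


Formula: MC = (W_wet - W_dry) / W_wet * 100
Water mass = 119.3 - 102.6 = 16.7 g
MC = 16.7 / 119.3 * 100 = 13.9983%


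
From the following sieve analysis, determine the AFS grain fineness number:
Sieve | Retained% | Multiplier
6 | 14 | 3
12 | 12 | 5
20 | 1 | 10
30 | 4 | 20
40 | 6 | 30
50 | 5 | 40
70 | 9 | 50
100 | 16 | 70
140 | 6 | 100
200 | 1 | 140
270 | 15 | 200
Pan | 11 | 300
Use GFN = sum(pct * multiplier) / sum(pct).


Formula: GFN = sum(pct * multiplier) / sum(pct)
sum(pct * multiplier) = 9182
sum(pct) = 100
GFN = 9182 / 100 = 91.82


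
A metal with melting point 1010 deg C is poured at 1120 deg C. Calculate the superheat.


Formula: Superheat = T_pour - T_melt
Superheat = 1120 - 1010 = 110 deg C


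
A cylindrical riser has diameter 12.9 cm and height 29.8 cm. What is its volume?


Formula: V = pi * (D/2)^2 * H  (cylinder volume)
Radius = D/2 = 12.9/2 = 6.45 cm
V = pi * 6.45^2 * 29.8 = 3894.8036 cm^3

Answer: 3894.8036 cm^3


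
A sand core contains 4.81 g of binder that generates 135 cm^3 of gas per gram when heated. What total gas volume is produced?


Formula: V_gas = W_binder * gas_evolution_rate
V = 4.81 g * 135 cm^3/g = 649.3500 cm^3

Final answer: 649.3500 cm^3


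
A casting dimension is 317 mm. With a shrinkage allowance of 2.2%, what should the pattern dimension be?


Formula: L_pattern = L_casting * (1 + shrinkage_rate/100)
Shrinkage factor = 1 + 2.2/100 = 1.022
L_pattern = 317 mm * 1.022 = 323.9740 mm


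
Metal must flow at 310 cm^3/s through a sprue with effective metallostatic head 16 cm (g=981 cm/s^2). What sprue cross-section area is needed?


Formula: v = sqrt(2*g*h), A = Q/v
Velocity: v = sqrt(2 * 981 * 16) = sqrt(31392) = 177.1779 cm/s
Sprue area: A = Q / v = 310 / 177.1779 = 1.7497 cm^2

Final answer: 1.7497 cm^2


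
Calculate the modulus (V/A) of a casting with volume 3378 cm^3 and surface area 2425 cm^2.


Formula: Casting Modulus M = V / A
M = 3378 cm^3 / 2425 cm^2 = 1.3930 cm

1.3930 cm


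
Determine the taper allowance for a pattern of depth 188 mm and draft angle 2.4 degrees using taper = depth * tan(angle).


Formula: taper = depth * tan(draft_angle)
tan(2.4 deg) = 0.0419124
taper = 188 mm * 0.0419124 = 7.8795 mm


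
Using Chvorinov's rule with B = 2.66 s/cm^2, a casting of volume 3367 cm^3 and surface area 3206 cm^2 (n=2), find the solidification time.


Formula: t_s = B * (V/A)^n  (Chvorinov's rule, n=2)
Modulus M = V/A = 3367/3206 = 1.050218 cm
M^2 = 1.050218^2 = 1.102958 cm^2
t_s = 2.66 * 1.102958 = 2.9339 s

Answer: 2.9339 s


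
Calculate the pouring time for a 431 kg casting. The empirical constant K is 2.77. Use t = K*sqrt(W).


Formula: t = K * sqrt(W)
sqrt(W) = sqrt(431) = 20.76054
t = 2.77 * 20.76054 = 57.5067 s

57.5067 s


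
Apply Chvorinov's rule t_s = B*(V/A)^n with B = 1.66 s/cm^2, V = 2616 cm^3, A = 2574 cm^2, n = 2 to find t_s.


Formula: t_s = B * (V/A)^n  (Chvorinov's rule, n=2)
Modulus M = V/A = 2616/2574 = 1.016317 cm
M^2 = 1.016317^2 = 1.032900 cm^2
t_s = 1.66 * 1.032900 = 1.7146 s

Answer: 1.7146 s


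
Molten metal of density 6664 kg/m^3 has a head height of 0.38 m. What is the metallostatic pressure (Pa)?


Formula: P = rho * g * h
rho * g = 6664 * 9.81 = 65373.84 N/m^3
P = 65373.84 * 0.38 = 24842.0592 Pa

Final answer: 24842.0592 Pa


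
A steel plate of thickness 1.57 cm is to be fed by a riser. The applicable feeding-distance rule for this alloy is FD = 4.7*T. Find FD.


Formula: FD = 4.7 * T  (riser feeding-distance rule)
FD = 4.7 * 1.57 cm = 7.3790 cm

Answer: 7.3790 cm


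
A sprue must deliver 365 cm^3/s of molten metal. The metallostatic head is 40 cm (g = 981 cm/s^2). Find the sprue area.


Formula: v = sqrt(2*g*h), A = Q/v
Velocity: v = sqrt(2 * 981 * 40) = sqrt(78480) = 280.1428 cm/s
Sprue area: A = Q / v = 365 / 280.1428 = 1.3029 cm^2

1.3029 cm^2


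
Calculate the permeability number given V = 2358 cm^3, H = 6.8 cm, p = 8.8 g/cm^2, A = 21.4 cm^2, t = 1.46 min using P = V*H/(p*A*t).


Formula: Permeability Number P = (V * H) / (p * A * t)
Numerator: V * H = 2358 * 6.8 = 16034.4
Denominator: p * A * t = 8.8 * 21.4 * 1.46 = 274.9472
P = 16034.4 / 274.9472 = 58.3181


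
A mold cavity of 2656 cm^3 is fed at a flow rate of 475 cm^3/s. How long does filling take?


Formula: t_fill = V_mold / Q_flow
t = 2656 cm^3 / 475 cm^3/s = 5.5916 s

Answer: 5.5916 s


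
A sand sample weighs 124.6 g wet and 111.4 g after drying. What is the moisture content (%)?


Formula: MC = (W_wet - W_dry) / W_wet * 100
Water mass = 124.6 - 111.4 = 13.2 g
MC = 13.2 / 124.6 * 100 = 10.5939%

Final answer: 10.5939%


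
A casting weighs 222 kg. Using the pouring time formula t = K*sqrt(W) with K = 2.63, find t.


Formula: t = K * sqrt(W)
sqrt(W) = sqrt(222) = 14.89966
t = 2.63 * 14.89966 = 39.1861 s


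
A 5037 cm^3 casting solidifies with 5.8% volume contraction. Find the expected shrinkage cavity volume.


Formula: V_shrink = V_casting * shrinkage_pct / 100
V_shrink = 5037 cm^3 * 5.8 / 100 = 292.1460 cm^3


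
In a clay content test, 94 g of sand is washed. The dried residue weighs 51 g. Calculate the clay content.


Formula: Clay% = (W_total - W_washed) / W_total * 100
Clay mass = 94 - 51 = 43 g
Clay% = 43 / 94 * 100 = 45.7447%

45.7447%
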